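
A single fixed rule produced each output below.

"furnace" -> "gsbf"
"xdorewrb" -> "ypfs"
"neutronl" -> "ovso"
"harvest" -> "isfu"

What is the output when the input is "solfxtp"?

Looking at the pairs, the operation is to shift every letter 1 place forward in the alphabet (wrapping around), then keep every other character starting from the first (positions 1st, 3rd, 5th, ...).
For "solfxtp", step one produces "tpmgyuq"; step two turns that into "tmyq".

tmyq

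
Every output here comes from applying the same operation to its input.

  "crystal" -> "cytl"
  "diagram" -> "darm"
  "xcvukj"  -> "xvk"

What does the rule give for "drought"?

The transformation: keep every other character starting from the first (positions 1st, 3rd, 5th, ...).
So "drought" becomes "dogt".

dogt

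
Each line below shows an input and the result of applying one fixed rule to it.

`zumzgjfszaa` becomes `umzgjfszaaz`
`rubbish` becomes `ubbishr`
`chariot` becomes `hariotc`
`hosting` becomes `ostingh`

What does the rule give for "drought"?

roughtd

The pattern: move the first character to the end.
Applying that to "drought" gives "roughtd".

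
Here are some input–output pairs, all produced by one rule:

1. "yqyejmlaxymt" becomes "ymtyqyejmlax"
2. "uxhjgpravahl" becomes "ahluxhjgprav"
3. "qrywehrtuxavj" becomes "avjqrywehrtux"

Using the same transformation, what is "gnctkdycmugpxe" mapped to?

pxegnctkdycmug

The pattern: move the last 3 characters to the front (rotate right by 3).
For "gnctkdycmugpxe" the result is "pxegnctkdycmug".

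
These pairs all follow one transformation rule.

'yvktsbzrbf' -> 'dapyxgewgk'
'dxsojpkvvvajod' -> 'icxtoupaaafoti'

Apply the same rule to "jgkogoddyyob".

The rule is to shift every letter 5 places forward in the alphabet (wrapping around).
So "jgkogoddyyob" becomes "olptltiiddtg".

olptltiiddtg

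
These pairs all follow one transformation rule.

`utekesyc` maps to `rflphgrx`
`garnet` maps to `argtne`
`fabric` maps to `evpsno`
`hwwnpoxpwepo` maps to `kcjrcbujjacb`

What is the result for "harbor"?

The transformation: swap the front and back halves of the string, then shift every letter 13 places forward in the alphabet (wrapping around) — i.e. ROT13.
"harbor" → "borhar" → "obeune".

obeune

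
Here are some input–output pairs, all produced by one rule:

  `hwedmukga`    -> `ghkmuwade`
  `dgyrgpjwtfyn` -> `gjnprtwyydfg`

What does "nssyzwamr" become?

rsswyzamn

The transformation: sort the characters into alphabetical order, then move the first 3 characters to the end (rotate left by 3).
For "nssyzwamr", step one produces "amnrsswyz"; step two turns that into "rsswyzamn".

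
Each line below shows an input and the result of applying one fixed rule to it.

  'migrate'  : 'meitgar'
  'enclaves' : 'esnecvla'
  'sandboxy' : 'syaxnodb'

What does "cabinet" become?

The pattern: take characters alternately from the front and the back (1st, last, 2nd, 2nd-last, ...).
Doing the same to "cabinet": "ctaebni".

ctaebni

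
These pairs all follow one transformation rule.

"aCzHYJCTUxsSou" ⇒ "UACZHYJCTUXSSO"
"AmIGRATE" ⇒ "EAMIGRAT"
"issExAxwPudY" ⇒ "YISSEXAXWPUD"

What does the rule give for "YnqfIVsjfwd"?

DYNQFIVSJFW

The rule is to move the last character to the front, then convert every letter to uppercase.
"YnqfIVsjfwd" → "dYnqfIVsjfw" → "DYNQFIVSJFW".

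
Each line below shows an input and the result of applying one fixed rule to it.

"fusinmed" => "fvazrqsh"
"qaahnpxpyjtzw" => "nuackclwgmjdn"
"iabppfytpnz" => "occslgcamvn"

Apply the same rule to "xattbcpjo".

ggopcwbkn

The pattern: shift every letter 13 places forward in the alphabet (wrapping around) — i.e. ROT13, then move the first 2 characters to the end (rotate left by 2).
On "xattbcpjo" that produces "ggopcwbkn".
(Check on "fusinmed": → "shfvazrq" → "fvazrqsh" ✓)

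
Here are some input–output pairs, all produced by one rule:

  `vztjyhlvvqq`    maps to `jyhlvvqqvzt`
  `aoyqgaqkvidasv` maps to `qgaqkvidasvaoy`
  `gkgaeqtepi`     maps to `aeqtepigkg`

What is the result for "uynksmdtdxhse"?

ksmdtdxhseuyn

The rule is to move the first 3 characters to the end (rotate left by 3).
Applying that to "uynksmdtdxhse" gives "ksmdtdxhseuyn".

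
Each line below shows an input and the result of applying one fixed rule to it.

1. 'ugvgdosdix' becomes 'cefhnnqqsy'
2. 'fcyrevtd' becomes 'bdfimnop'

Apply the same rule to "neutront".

bddeoxxy

Rule — shift every letter 10 places forward in the alphabet (wrapping around), then sort the characters into alphabetical order.
Applying both steps to "neutront": "xoedbyxd", then "bddeoxxy".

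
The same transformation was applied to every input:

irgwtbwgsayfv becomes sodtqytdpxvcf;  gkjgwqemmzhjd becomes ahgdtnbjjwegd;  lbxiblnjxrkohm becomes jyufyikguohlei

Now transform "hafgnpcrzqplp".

mxcdkmzownmie

Rule — swap the first and last characters, then shift every letter 3 places backward in the alphabet (wrapping around).
For "hafgnpcrzqplp" the result is "mxcdkmzownmie".
(Check on "irgwtbwgsayfv": → "vrgwtbwgsayfi" → "sodtqytdpxvcf" ✓)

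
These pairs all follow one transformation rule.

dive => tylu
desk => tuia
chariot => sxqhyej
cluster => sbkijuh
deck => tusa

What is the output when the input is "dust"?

The transformation: shift every letter 10 places backward in the alphabet (wrapping around).
Doing the same to "dust": "tkij".

tkij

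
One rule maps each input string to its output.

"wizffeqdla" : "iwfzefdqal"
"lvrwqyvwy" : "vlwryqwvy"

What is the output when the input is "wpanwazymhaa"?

pwnaawyzhmaa

Each output is the input with this applied: swap each adjacent pair of characters (1↔2, 3↔4, ...).
"wpanwazymhaa" → "pwnaawyzhmaa".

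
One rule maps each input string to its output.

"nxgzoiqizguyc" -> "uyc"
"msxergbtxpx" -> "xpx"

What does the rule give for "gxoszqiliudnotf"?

The transformation: keep only the last 3 characters.
"gxoszqiliudnotf" → "otf".

otf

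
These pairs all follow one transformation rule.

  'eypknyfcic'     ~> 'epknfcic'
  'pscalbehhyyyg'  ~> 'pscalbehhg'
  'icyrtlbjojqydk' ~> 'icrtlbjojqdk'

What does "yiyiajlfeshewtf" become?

Each output is the input with this applied: remove every "y".
"yiyiajlfeshewtf" → "iiajlfeshewtf".

iiajlfeshewtf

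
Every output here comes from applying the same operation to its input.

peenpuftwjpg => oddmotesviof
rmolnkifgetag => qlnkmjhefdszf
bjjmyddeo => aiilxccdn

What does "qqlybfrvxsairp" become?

ppkxaequwrzhqo

The transformation: shift every letter 1 place backward in the alphabet (wrapping around).
For "qqlybfrvxsairp" the result is "ppkxaequwrzhqo".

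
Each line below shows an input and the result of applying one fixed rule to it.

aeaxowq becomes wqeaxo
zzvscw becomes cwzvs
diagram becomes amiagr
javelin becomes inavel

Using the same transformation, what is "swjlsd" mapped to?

sdwjl

The transformation: delete the first character, then move the last 2 characters to the front (rotate right by 2).
On "swjlsd": the first step gives "wjlsd", and the second then gives "sdwjl".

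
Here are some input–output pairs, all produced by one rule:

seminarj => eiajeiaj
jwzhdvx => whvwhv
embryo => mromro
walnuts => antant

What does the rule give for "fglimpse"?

The rule is to keep every other character starting from the second (positions 2nd, 4th, 6th, ...), then write the whole string twice.
For "fglimpse", step one produces "gipe"; step two turns that into "gipegipe".

gipegipe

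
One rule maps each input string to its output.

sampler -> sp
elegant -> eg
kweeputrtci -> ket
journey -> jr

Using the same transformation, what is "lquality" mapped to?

In each case the input is transformed by: move the last 2 characters to the front (rotate right by 2), then keep one character in every 3, starting at position 3 (positions 3rd, 6th, 9th, ...).
Starting from "lquality": after the first operation, "tylquali"; after the second, "la".

la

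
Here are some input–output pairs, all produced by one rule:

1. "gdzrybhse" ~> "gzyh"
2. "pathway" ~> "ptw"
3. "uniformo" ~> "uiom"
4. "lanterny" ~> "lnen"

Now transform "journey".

jun

Looking at the pairs, the operation is to swap each adjacent pair of characters (1↔2, 3↔4, ...), then keep every other character starting from the second (positions 2nd, 4th, 6th, ...).
For "journey", step one produces "ojrueny"; step two turns that into "jun".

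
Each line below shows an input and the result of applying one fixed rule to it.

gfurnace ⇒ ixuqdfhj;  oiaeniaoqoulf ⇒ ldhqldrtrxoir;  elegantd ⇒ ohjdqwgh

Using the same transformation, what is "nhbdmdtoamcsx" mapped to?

kegpgwrdpfvaq

The rule is to shift every letter 3 places forward in the alphabet (wrapping around), then move the first character to the end.
"nhbdmdtoamcsx" → "qkegpgwrdpfva" → "kegpgwrdpfvaq".
(Check on "elegantd": → "hohjdqwg" → "ohjdqwgh" ✓)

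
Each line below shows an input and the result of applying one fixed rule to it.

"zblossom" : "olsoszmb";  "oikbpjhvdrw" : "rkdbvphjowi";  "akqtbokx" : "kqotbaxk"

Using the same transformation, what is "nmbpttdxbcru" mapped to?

Each output is the input with this applied: take characters alternately from the front and the back (1st, last, 2nd, 2nd-last, ...), then move the first 3 characters to the end (rotate left by 3).
Working it through for "nmbpttdxbcru": intermediate "numrbcpbtxtd", final "rbcpbtxtdnum".

rbcpbtxtdnum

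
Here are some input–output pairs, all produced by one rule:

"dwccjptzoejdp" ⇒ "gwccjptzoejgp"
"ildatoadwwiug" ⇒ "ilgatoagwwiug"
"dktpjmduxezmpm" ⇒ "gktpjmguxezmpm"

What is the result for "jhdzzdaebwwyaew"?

jhgzzgaebwwyaew

Rule — replace every "d" with "g".
For "jhdzzdaebwwyaew" the result is "jhgzzgaebwwyaew".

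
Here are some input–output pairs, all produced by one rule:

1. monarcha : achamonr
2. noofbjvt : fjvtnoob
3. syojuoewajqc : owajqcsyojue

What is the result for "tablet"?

The pattern: swap the front and back halves of the string, then swap the first and last characters.
Doing the same to "tablet": "bettal".

bettal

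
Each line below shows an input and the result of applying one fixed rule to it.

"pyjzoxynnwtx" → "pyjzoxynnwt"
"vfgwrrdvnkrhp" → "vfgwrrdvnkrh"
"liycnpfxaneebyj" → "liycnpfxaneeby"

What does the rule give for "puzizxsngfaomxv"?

puzizxsngfaomx

The rule is to delete the last character.
Doing the same to "puzizxsngfaomxv": "puzizxsngfaomx".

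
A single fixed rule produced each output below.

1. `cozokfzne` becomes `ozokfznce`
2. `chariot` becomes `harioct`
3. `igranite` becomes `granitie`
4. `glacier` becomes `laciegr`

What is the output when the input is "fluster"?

The transformation: swap the first and last characters, then move the first character to the end.
"fluster" → "rlustef" → "lustefr".

lustefr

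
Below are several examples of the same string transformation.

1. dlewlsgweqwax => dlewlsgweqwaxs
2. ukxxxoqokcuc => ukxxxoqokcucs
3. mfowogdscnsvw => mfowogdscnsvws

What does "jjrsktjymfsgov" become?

jjrsktjymfsgovs

In each case the input is transformed by: append "s".
Applying that to "jjrsktjymfsgov" gives "jjrsktjymfsgovs".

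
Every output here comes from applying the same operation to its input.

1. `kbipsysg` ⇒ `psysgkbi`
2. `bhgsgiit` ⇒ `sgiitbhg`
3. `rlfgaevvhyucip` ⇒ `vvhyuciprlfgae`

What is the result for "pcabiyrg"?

biyrgpca

What's happening: move the last character to the front, then swap the front and back halves of the string.
Starting from "pcabiyrg": after the first operation, "gpcabiyr"; after the second, "biyrgpca".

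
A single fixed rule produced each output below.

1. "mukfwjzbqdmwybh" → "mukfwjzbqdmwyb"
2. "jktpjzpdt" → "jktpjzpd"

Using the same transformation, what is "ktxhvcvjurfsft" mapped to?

ktxhvcvjurfsf

In each case the input is transformed by: delete the last character.
Doing the same to "ktxhvcvjurfsft": "ktxhvcvjurfsf".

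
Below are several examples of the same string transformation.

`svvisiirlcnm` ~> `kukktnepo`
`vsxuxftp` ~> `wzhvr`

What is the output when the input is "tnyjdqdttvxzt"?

Looking at the pairs, the operation is to shift every letter 2 places forward in the alphabet (wrapping around), then delete the first 3 characters.
For "tnyjdqdttvxzt" the result is "lfsfvvxzbv".
(Check on "svvisiirlcnm": → "uxxkukktnepo" → "kukktnepo" ✓)

lfsfvvxzbv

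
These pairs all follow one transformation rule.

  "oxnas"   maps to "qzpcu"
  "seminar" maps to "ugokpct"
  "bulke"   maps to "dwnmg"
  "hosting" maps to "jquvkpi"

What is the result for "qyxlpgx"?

saznriz

The rule is to shift every letter 2 places forward in the alphabet (wrapping around).
Doing the same to "qyxlpgx": "saznriz".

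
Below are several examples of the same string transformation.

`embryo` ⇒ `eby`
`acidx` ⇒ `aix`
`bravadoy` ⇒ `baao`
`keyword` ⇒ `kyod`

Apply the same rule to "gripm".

Each output is the input with this applied: keep every other character starting from the first (positions 1st, 3rd, 5th, ...).
"gripm" → "gim".

gim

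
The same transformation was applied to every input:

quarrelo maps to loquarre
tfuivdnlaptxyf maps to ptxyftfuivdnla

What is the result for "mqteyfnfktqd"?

ktqdmqteyfnf

The transformation: move the first 2 characters to the end (rotate left by 2), then swap the front and back halves of the string.
On "mqteyfnfktqd": the first step gives "teyfnfktqdmq", and the second then gives "ktqdmqteyfnf".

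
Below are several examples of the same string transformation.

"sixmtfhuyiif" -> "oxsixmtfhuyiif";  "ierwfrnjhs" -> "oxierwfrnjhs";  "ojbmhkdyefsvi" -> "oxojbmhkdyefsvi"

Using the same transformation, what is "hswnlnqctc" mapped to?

The transformation: prepend "ox".
"hswnlnqctc" → "oxhswnlnqctc".

oxhswnlnqctc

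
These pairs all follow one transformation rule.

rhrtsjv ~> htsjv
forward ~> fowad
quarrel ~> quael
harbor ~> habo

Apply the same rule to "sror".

The transformation: remove every "r".
So "sror" becomes "so".

so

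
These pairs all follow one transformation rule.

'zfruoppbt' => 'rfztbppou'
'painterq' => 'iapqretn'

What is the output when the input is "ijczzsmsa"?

cjiasmszz

The pattern: reverse the string, then move the last 3 characters to the front (rotate right by 3).
On "ijczzsmsa": the first step gives "asmszzcji", and the second then gives "cjiasmszz".
(Check on "painterq": → "qretniap" → "iapqretn" ✓)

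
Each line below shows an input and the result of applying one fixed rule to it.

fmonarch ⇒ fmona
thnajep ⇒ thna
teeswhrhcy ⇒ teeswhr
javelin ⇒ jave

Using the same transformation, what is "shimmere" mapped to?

Looking at the pairs, the operation is to delete the last 3 characters.
Doing the same to "shimmere": "shimm".

shimm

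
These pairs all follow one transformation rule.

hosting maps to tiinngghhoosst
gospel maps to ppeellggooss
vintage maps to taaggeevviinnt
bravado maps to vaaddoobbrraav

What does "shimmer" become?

mmmeerrsshhiim

Rule — double every character, then swap the front and back halves of the string.
"shimmer" → "sshhiimmmmeerr" → "mmmeerrsshhiim".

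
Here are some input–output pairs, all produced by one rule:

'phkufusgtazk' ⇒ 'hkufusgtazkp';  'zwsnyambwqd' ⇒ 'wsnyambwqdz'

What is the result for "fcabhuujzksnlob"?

cabhuujzksnlobf

Each output is the input with this applied: move the first character to the end.
For "fcabhuujzksnlob" the result is "cabhuujzksnlobf".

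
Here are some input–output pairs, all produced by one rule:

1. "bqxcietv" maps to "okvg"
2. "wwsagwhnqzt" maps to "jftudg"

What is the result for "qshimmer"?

Each output is the input with this applied: shift every letter 13 places forward in the alphabet (wrapping around) — i.e. ROT13, then keep every other character starting from the first (positions 1st, 3rd, 5th, ...).
On "qshimmer" that produces "duzr".

duzr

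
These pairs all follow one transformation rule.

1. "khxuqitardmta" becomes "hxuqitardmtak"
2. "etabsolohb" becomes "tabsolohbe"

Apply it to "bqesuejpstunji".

qesuejpstunjib

Looking at the pairs, the operation is to move the first character to the end.
So "bqesuejpstunji" becomes "qesuejpstunjib".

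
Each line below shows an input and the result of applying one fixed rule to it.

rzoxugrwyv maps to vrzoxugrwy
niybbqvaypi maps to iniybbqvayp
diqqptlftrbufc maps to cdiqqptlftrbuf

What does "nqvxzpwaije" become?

The pattern: move the last character to the front.
For "nqvxzpwaije" the result is "enqvxzpwaij".

enqvxzpwaij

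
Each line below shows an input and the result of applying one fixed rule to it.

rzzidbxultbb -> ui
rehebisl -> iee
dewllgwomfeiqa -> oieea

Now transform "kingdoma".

Each output is the input with this applied: sort the characters into reverse alphabetical order, then keep only the vowels.
Starting from "kingdoma": after the first operation, "onmkigda"; after the second, "oia".

oia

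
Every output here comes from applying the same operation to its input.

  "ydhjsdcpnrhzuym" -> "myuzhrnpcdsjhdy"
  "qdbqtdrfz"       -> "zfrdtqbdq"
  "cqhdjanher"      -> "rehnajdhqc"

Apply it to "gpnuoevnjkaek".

keakjnveounpg

The transformation: reverse the string.
"gpnuoevnjkaek" → "keakjnveounpg".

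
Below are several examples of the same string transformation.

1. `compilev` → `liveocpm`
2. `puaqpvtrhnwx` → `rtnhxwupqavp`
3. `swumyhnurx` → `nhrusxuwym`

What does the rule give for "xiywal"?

Looking at the pairs, the operation is to swap the front and back halves of the string, then swap each adjacent pair of characters (1↔2, 3↔4, ...).
On "xiywal": the first step gives "walxiy", and the second then gives "awxlyi".

awxlyi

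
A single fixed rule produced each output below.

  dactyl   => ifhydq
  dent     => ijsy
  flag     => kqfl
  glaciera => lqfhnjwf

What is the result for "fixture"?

What's happening: shift every letter 5 places forward in the alphabet (wrapping around).
On "fixture" that produces "kncyzwj".

kncyzwj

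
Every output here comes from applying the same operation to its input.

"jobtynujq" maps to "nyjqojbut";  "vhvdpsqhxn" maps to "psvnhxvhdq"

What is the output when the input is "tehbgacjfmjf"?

actfejhmbfgj

What's happening: take characters alternately from the front and the back (1st, last, 2nd, 2nd-last, ...), then move the last 2 characters to the front (rotate right by 2).
Starting from "tehbgacjfmjf": after the first operation, "tfejhmbfgjac"; after the second, "actfejhmbfgj".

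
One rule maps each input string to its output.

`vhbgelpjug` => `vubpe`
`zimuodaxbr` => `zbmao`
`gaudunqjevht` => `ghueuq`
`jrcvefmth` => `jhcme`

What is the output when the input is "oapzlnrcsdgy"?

The transformation: keep every other character starting from the first (positions 1st, 3rd, 5th, ...), then take characters alternately from the front and the back (1st, last, 2nd, 2nd-last, ...).
For "oapzlnrcsdgy", step one produces "oplrsg"; step two turns that into "ogpslr".

ogpslr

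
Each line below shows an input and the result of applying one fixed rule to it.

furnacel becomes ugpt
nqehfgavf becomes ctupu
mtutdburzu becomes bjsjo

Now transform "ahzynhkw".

Each output is the input with this applied: keep every other character starting from the first (positions 1st, 3rd, 5th, ...), then shift every letter 11 places backward in the alphabet (wrapping around).
Working it through for "ahzynhkw": intermediate "aznk", final "pocz".

pocz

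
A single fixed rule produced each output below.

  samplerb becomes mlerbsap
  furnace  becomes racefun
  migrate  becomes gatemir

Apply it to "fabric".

bicfar

Looking at the pairs, the operation is to move the first 3 characters to the end (rotate left by 3), then swap the first and last characters.
So "fabric" becomes "bicfar".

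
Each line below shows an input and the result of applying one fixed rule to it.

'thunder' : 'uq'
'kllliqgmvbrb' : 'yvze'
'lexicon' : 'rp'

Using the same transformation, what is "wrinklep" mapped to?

exc

Each output is the input with this applied: keep one character in every 3, starting at position 2 (positions 2nd, 5th, 8th, ...), then shift every letter 13 places forward in the alphabet (wrapping around) — i.e. ROT13.
Starting from "wrinklep": after the first operation, "rkp"; after the second, "exc".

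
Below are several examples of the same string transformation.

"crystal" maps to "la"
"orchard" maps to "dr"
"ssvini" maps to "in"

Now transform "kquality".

Looking at the pairs, the operation is to reverse the string, then keep only the first 2 characters.
"kquality" → "yt".

yt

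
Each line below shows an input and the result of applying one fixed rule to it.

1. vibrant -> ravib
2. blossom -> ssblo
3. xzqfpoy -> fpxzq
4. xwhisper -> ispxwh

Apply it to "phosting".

stipho

Looking at the pairs, the operation is to delete the last 2 characters, then move the first 3 characters to the end (rotate left by 3).
So "phosting" becomes "stipho".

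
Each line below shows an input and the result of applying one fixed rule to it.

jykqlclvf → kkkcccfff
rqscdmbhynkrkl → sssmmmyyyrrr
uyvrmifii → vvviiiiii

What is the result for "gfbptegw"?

bbbeee

What's happening: keep one character in every 3, starting at position 3 (positions 3rd, 6th, 9th, ...), then repeat every character 3 times.
Applying both steps to "gfbptegw": "be", then "bbbeee".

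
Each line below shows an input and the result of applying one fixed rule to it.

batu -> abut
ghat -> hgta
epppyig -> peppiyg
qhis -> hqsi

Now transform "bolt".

Rule — swap each adjacent pair of characters (1↔2, 3↔4, ...).
On "bolt" that produces "obtl".

obtl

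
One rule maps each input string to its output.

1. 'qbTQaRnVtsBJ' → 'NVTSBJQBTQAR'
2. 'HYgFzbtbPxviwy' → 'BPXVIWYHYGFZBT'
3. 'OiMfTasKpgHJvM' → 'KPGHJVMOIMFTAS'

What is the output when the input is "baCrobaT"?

The pattern: swap the front and back halves of the string, then convert every letter to uppercase.
For "baCrobaT", step one produces "obaTbaCr"; step two turns that into "OBATBACR".

OBATBACR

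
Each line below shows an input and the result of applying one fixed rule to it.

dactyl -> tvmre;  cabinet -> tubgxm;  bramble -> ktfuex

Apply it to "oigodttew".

bzhwmmxp

What's happening: delete the first character, then shift every letter 7 places backward in the alphabet (wrapping around).
Doing the same to "oigodttew": "bzhwmmxp".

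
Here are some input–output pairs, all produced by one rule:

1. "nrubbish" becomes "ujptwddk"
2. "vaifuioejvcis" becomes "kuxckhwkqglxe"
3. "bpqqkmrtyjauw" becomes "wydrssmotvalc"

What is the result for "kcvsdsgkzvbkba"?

dcmexufuimbxdm

The pattern: move the last 2 characters to the front (rotate right by 2), then shift every letter 2 places forward in the alphabet (wrapping around).
For "kcvsdsgkzvbkba", step one produces "bakcvsdsgkzvbk"; step two turns that into "dcmexufuimbxdm".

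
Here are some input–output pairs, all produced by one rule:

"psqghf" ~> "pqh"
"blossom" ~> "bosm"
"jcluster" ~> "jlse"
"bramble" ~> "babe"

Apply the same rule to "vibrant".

vbat

The pattern: keep every other character starting from the first (positions 1st, 3rd, 5th, ...).
For "vibrant" the result is "vbat".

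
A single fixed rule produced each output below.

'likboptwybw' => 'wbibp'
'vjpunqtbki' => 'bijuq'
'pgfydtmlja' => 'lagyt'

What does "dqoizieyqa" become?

yaqii

The transformation: keep every other character starting from the second (positions 2nd, 4th, 6th, ...), then move the first 3 characters to the end (rotate left by 3).
Applying both steps to "dqoizieyqa": "qiiya", then "yaqii".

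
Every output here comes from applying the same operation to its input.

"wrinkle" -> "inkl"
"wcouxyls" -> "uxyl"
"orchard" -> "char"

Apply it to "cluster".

In each case the input is transformed by: move the last character to the front, then keep only the last 4 characters.
Working it through for "cluster": intermediate "rcluste", final "uste".

uste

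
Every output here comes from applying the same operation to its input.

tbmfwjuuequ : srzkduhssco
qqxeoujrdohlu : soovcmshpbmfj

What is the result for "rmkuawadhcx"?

The rule is to shift every letter 2 places backward in the alphabet (wrapping around), then move the last character to the front.
"rmkuawadhcx" → "pkisyuybfav" → "vpkisyuybfa".

vpkisyuybfa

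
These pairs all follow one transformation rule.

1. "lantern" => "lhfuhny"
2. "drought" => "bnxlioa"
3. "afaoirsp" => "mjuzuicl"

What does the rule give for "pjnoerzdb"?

xvjdhiylt

Each output is the input with this applied: shift every letter 6 places backward in the alphabet (wrapping around), then move the last 2 characters to the front (rotate right by 2).
Working it through for "pjnoerzdb": intermediate "jdhiyltxv", final "xvjdhiylt".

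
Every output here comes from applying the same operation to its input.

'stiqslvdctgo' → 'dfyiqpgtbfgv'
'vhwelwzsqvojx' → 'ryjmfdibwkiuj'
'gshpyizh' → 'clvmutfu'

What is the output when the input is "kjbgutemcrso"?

The transformation: shift every letter 13 places forward in the alphabet (wrapping around) — i.e. ROT13, then move the first 3 characters to the end (rotate left by 3).
On "kjbgutemcrso" that produces "thgrzpefbxwo".

thgrzpefbxwo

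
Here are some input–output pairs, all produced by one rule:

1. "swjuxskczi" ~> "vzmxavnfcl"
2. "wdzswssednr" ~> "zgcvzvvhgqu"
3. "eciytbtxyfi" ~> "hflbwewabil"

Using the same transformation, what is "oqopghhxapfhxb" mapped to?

rtrsjkkadsikae

The pattern: shift every letter 3 places forward in the alphabet (wrapping around).
"oqopghhxapfhxb" → "rtrsjkkadsikae".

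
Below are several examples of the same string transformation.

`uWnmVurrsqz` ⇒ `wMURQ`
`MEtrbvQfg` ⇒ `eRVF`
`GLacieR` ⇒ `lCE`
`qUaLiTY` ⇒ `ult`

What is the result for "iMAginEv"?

mGNV

What's happening: flip the case of every letter, then keep every other character starting from the second (positions 2nd, 4th, 6th, ...).
On "iMAginEv": the first step gives "ImaGINeV", and the second then gives "mGNV".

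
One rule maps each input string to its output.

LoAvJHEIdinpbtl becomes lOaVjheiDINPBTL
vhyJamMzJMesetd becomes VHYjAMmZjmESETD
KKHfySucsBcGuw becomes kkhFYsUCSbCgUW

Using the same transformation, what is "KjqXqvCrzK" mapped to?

kJQxQVcRZk

Looking at the pairs, the operation is to flip the case of every letter.
Doing the same to "KjqXqvCrzK": "kJQxQVcRZk".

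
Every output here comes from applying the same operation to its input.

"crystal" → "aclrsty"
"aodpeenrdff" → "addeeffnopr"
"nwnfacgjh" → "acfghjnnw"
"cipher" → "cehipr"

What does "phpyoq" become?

The rule is to sort the characters into alphabetical order.
On "phpyoq" that produces "hoppqy".

hoppqy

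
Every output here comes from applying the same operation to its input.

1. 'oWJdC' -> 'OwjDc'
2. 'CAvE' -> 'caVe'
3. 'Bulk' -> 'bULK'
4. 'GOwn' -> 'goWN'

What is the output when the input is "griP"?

GRIp

The transformation: flip the case of every letter.
"griP" → "GRIp".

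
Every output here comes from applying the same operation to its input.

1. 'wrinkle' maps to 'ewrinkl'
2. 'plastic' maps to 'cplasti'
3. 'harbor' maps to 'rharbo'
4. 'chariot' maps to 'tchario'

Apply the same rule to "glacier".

rglacie

What's happening: move the last character to the front.
On "glacier" that produces "rglacie".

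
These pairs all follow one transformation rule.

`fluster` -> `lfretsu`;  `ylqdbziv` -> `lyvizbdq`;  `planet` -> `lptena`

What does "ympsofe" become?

myefosp

The transformation: reverse the string, then move the last 2 characters to the front (rotate right by 2).
So "ympsofe" becomes "myefosp".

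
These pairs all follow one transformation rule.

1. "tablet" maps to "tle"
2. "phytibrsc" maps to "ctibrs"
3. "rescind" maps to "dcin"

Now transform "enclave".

elav

Looking at the pairs, the operation is to delete the first 3 characters, then move the last character to the front.
Working it through for "enclave": intermediate "lave", final "elav".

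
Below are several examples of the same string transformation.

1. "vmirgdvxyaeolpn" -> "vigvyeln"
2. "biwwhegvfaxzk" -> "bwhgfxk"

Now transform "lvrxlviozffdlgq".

The pattern: keep every other character starting from the first (positions 1st, 3rd, 5th, ...).
On "lvrxlviozffdlgq" that produces "lrlizflq".

lrlizflq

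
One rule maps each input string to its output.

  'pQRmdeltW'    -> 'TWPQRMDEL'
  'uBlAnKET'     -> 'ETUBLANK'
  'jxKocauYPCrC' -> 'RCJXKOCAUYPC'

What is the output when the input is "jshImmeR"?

Rule — move the last 2 characters to the front (rotate right by 2), then convert every letter to uppercase.
On "jshImmeR" that produces "ERJSHIMM".

ERJSHIMM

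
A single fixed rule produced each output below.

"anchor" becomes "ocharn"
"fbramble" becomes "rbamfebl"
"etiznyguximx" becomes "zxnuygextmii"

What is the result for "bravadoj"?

The pattern: take characters alternately from the front and the back (1st, last, 2nd, 2nd-last, ...), then swap the front and back halves of the string.
For "bravadoj", step one produces "bjroadva"; step two turns that into "advabjro".
(Check on "fbramble": → "feblrbam" → "rbamfebl" ✓)

advabjro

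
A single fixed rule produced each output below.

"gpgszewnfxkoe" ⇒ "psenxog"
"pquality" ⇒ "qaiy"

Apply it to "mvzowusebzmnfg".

vouezng

Rule — move the first character to the end, then keep every other character starting from the first (positions 1st, 3rd, 5th, ...).
"mvzowusebzmnfg" → "vzowusebzmnfgm" → "vouezng".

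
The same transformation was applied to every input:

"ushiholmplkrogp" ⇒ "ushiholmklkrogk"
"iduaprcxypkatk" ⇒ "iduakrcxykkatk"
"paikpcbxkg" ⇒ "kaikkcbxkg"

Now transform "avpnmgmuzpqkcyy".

avknmgmuzkqkcyy

Rule — replace every "p" with "k".
Doing the same to "avpnmgmuzpqkcyy": "avknmgmuzkqkcyy".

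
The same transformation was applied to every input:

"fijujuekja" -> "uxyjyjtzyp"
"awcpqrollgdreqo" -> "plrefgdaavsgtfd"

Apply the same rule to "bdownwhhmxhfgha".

The pattern: shift every letter 11 places backward in the alphabet (wrapping around).
So "bdownwhhmxhfgha" becomes "qsdlclwwbmwuvwp".

qsdlclwwbmwuvwp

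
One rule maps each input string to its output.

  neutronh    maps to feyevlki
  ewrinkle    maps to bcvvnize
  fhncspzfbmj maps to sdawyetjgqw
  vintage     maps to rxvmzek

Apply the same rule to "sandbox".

sfojreu

Each output is the input with this applied: move the last 3 characters to the front (rotate right by 3), then shift every letter 9 places backward in the alphabet (wrapping around).
Working it through for "sandbox": intermediate "boxsand", final "sfojreu".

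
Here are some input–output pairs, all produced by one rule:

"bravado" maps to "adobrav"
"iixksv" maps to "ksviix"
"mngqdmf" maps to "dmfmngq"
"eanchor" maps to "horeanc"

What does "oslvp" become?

lvpos

What's happening: move the last 3 characters to the front (rotate right by 3).
For "oslvp" the result is "lvpos".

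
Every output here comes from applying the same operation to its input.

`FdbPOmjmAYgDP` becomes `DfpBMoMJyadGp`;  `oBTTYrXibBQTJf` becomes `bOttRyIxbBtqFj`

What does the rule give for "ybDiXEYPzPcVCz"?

BYIdexpypZvCZc

Looking at the pairs, the operation is to swap each adjacent pair of characters (1↔2, 3↔4, ...), then flip the case of every letter.
"ybDiXEYPzPcVCz" → "BYIdexpypZvCZc".
(Check on "oBTTYrXibBQTJf": → "BoTTrYiXBbTQfJ" → "bOttRyIxbBtqFj" ✓)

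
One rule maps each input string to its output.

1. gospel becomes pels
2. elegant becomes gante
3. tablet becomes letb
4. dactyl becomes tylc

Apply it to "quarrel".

rrela

The pattern: delete the first 2 characters, then move the first character to the end.
Starting from "quarrel": after the first operation, "arrel"; after the second, "rrela".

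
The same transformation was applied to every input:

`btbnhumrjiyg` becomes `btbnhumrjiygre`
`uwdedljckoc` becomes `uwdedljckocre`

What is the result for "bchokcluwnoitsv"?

bchokcluwnoitsvre

The transformation: append "re".
For "bchokcluwnoitsv" the result is "bchokcluwnoitsvre".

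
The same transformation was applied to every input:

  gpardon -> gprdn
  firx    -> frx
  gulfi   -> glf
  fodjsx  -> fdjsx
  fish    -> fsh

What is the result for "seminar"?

The transformation: remove every vowel.
So "seminar" becomes "smnr".

smnr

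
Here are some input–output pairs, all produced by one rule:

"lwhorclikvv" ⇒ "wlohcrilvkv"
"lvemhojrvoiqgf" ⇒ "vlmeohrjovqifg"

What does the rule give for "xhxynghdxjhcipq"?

In each case the input is transformed by: swap each adjacent pair of characters (1↔2, 3↔4, ...).
For "xhxynghdxjhcipq" the result is "hxyxgndhjxchpiq".

hxyxgndhjxchpiq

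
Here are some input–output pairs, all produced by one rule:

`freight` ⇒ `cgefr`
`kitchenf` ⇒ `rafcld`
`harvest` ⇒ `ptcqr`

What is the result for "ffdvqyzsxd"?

The rule is to delete the first 2 characters, then shift every letter 2 places backward in the alphabet (wrapping around).
On "ffdvqyzsxd": the first step gives "dvqyzsxd", and the second then gives "btowxqvb".

btowxqvb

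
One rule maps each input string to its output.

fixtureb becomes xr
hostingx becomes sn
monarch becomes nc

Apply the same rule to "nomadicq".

In each case the input is transformed by: keep one character in every 3, starting at position 3 (positions 3rd, 6th, 9th, ...).
So "nomadicq" becomes "mi".

mi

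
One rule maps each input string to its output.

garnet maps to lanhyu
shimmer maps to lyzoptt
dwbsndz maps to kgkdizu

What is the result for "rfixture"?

Each output is the input with this applied: move the last 2 characters to the front (rotate right by 2), then shift every letter 7 places forward in the alphabet (wrapping around).
"rfixture" → "rerfixtu" → "ylympeab".

ylympeab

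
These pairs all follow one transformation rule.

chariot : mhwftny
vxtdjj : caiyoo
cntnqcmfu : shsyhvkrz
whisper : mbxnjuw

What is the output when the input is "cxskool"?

The transformation: swap each adjacent pair of characters (1↔2, 3↔4, ...), then shift every letter 5 places forward in the alphabet (wrapping around).
"cxskool" → "xcksool" → "chpxttq".

chpxttq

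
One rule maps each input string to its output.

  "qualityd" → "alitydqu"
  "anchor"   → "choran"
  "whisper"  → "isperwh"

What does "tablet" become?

Looking at the pairs, the operation is to move the first 2 characters to the end (rotate left by 2).
Doing the same to "tablet": "bletta".

bletta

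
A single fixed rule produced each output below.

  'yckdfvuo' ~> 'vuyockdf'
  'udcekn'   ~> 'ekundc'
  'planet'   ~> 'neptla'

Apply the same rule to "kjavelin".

The transformation: swap the first and last characters, then move the last 3 characters to the front (rotate right by 3).
On "kjavelin": the first step gives "njavelik", and the second then gives "liknjave".

liknjave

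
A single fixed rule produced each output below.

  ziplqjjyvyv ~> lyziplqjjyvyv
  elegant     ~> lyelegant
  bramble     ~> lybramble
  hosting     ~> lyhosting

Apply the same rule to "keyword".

The rule is to prepend "ly".
So "keyword" becomes "lykeyword".

lykeyword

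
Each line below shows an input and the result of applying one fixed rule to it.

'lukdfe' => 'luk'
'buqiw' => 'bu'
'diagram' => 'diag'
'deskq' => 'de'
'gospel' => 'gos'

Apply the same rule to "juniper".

juni

What's happening: delete the last 3 characters.
Applying that to "juniper" gives "juni".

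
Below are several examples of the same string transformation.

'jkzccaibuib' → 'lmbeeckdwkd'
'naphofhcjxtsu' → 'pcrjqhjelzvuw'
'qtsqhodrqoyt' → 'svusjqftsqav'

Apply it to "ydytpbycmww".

afavrdaeoyy

The pattern: shift every letter 2 places forward in the alphabet (wrapping around).
On "ydytpbycmww" that produces "afavrdaeoyy".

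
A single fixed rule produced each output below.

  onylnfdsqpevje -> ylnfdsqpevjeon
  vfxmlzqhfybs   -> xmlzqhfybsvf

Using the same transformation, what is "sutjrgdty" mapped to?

Each output is the input with this applied: move the first 2 characters to the end (rotate left by 2).
Applying that to "sutjrgdty" gives "tjrgdtysu".

tjrgdtysu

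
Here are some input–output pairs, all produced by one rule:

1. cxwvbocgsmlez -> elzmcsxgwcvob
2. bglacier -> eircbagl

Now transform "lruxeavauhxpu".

The transformation: move the last 2 characters to the front (rotate right by 2), then take characters alternately from the front and the back (1st, last, 2nd, 2nd-last, ...).
Starting from "lruxeavauhxpu": after the first operation, "pulruxeavauhx"; after the second, "pxuhlurauvxae".

pxuhlurauvxae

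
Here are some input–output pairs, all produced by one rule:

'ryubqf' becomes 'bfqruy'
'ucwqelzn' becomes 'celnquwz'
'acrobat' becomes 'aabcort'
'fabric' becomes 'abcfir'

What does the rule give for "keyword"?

dekorwy

The transformation: sort the characters into alphabetical order.
So "keyword" becomes "dekorwy".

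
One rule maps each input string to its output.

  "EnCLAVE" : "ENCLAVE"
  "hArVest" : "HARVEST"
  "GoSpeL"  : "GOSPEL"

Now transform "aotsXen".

AOTSXEN

Each output is the input with this applied: convert every letter to uppercase.
On "aotsXen" that produces "AOTSXEN".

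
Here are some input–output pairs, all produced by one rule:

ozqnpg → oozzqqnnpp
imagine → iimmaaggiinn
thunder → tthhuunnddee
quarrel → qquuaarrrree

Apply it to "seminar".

sseemmiinnaa

The transformation: double every character, then delete the last 2 characters.
For "seminar", step one produces "sseemmiinnaarr"; step two turns that into "sseemmiinnaa".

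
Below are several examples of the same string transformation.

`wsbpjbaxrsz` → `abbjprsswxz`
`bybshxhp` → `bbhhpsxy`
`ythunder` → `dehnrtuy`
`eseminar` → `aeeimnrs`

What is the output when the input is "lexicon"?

ceilnox

The pattern: sort the characters into alphabetical order.
So "lexicon" becomes "ceilnox".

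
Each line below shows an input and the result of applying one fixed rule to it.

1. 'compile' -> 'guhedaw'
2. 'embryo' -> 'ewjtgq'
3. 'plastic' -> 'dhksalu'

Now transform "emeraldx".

ewjwdspv

In each case the input is transformed by: swap each adjacent pair of characters (1↔2, 3↔4, ...), then shift every letter 8 places backward in the alphabet (wrapping around).
For "emeraldx", step one produces "merelaxd"; step two turns that into "ewjwdspv".
(Check on "compile": → "ocpmlie" → "guhedaw" ✓)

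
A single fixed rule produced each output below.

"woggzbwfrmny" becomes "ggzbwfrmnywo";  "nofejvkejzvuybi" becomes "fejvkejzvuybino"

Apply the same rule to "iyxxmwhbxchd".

The rule is to move the first 2 characters to the end (rotate left by 2).
For "iyxxmwhbxchd" the result is "xxmwhbxchdiy".

xxmwhbxchdiy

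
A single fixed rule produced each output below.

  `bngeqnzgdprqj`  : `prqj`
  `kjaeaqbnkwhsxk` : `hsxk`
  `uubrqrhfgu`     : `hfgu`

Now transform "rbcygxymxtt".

mxtt

Each output is the input with this applied: keep only the last 4 characters.
Applying that to "rbcygxymxtt" gives "mxtt".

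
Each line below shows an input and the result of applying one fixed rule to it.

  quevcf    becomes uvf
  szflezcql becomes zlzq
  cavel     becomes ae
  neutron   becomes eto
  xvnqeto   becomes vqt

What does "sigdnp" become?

idp

The rule is to keep every other character starting from the second (positions 2nd, 4th, 6th, ...).
Doing the same to "sigdnp": "idp".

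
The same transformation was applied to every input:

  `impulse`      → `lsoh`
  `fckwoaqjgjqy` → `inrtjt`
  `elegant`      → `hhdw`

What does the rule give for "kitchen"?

In each case the input is transformed by: keep every other character starting from the first (positions 1st, 3rd, 5th, ...), then shift every letter 3 places forward in the alphabet (wrapping around).
On "kitchen": the first step gives "kthn", and the second then gives "nwkq".
(Check on "fckwoaqjgjqy": → "fkoqgq" → "inrtjt" ✓)

nwkq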